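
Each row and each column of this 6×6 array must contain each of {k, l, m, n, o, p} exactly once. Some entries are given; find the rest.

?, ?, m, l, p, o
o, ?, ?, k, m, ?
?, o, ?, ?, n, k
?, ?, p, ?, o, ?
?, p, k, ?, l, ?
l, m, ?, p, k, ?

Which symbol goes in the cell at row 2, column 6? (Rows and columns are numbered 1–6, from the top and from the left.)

p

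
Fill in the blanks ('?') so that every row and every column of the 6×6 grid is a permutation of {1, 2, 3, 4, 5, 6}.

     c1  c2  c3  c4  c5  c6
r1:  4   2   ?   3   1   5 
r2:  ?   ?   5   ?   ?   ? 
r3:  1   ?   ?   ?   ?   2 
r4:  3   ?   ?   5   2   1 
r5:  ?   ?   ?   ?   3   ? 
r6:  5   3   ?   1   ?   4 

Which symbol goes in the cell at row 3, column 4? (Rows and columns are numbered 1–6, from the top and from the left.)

(r1,c3) = 6
(r4,c3) = 4
(r5,c6) = 6
(r6,c3) = 2
(r6,c5) = 6
(r2,c5) = 4
(r2,c6) = 3
(r3,c3) = 3
(r3,c5) = 5
(r4,c2) = 6
(r5,c1) = 2
(r5,c3) = 1
(r5,c4) = 4
(r2,c1) = 6
(r2,c2) = 1
(r2,c4) = 2
(r3,c2) = 4
(r3,c4) = 6

6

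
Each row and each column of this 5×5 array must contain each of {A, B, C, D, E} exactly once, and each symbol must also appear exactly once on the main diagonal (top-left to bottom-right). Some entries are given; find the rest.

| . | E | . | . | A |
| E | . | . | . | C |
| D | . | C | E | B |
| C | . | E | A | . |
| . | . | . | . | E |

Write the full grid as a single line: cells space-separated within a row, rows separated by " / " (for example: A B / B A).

B E D C A / E D A B C / D A C E B / C B E A D / A C B D E

(r1,c1): row 1 has {A,E}; column 1 has {C,D,E}; the diagonal has {A,C,E}, so it must be B.
(r1,c3): row 1 has {A,B,E}; column 3 has {C,E}, so it must be D.
(r1,c4): row 1 has {A,B,D,E}; column 4 has {A,E}, so it must be C.
(r2,c2): row 2 has {C,E}; column 2 has {E}; the diagonal has {A,B,C,E}, so it must be D.
(r2,c4): row 2 has {C,D,E}; column 4 has {A,C,E}, so it must be B.
(r3,c2): row 3 has {B,C,D,E}; column 2 has {D,E}, so it must be A.
(r4,c2): row 4 has {A,C,E}; column 2 has {A,D,E}, so it must be B.
(r4,c5): row 4 has {A,B,C,E}; column 5 has {A,B,C,E}, so it must be D.
(r5,c1): row 5 has {E}; column 1 has {B,C,D,E}, so it must be A.
(r5,c2): row 5 has {A,E}; column 2 has {A,B,D,E}, so it must be C.
(r5,c3): row 5 has {A,C,E}; column 3 has {C,D,E}, so it must be B.
(r5,c4): row 5 has {A,B,C,E}; column 4 has {A,B,C,E}, so it must be D.
(r2,c3): row 2 has {B,C,D,E}; column 3 has {B,C,D,E}, so it must be A.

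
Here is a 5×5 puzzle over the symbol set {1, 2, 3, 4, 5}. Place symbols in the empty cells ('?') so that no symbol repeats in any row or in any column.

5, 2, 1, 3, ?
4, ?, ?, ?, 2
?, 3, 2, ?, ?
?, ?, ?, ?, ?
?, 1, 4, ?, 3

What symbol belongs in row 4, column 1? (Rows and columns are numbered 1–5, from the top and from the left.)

3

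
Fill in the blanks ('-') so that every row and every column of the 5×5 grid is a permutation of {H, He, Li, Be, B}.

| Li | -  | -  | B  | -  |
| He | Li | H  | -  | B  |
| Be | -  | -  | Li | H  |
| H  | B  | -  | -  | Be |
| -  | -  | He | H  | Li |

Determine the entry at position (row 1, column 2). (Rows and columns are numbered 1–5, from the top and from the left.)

H

(r1,c3) = Be
(r1,c5) = He
(r2,c4) = Be
(r3,c2) = He
(r3,c3) = B
(r4,c3) = Li
(r4,c4) = He
(r5,c1) = B
(r5,c2) = Be
(r1,c2) = H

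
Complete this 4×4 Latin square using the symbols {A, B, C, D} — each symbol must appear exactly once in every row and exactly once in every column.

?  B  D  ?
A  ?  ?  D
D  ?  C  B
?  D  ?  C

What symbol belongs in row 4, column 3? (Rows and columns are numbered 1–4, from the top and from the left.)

A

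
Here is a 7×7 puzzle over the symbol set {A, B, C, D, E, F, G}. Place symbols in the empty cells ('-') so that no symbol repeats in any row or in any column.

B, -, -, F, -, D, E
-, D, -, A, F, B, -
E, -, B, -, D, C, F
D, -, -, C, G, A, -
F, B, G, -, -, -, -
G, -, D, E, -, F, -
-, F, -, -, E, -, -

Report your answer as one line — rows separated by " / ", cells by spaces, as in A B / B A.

(r2,c1): row 2 has {A,B,D,F}; column 1 has {B,D,E,F,G}, so it must be C.
(r2,c3): row 2 has {A,B,C,D,F}; column 3 has {B,D,G}, so it must be E.
(r2,c7): row 2 has {A,B,C,D,E,F}; column 7 has {E,F}, so it must be G.
(r3,c4): row 3 has {B,C,D,E,F}; column 4 has {A,C,E,F}, so it must be G.
(r4,c2): row 4 has {A,C,D,G}; column 2 has {B,D,F}, so it must be E.
(r4,c3): row 4 has {A,C,D,E,G}; column 3 has {B,D,E,G}, so it must be F.
(r4,c7): row 4 has {A,C,D,E,F,G}; column 7 has {E,F,G}, so it must be B.
(r5,c4): row 5 has {B,F,G}; column 4 has {A,C,E,F,G}, so it must be D.
(r5,c6): row 5 has {B,D,F,G}; column 6 has {A,B,C,D,F}, so it must be E.
(r7,c1): row 7 has {E,F}; column 1 has {B,C,D,E,F,G}, so it must be A.
(r7,c3): row 7 has {A,E,F}; column 3 has {B,D,E,F,G}, so it must be C.
(r7,c4): row 7 has {A,C,E,F}; column 4 has {A,C,D,E,F,G}, so it must be B.
(r7,c6): row 7 has {A,B,C,E,F}; column 6 has {A,B,C,D,E,F}, so it must be G.
(r7,c7): row 7 has {A,B,C,E,F,G}; column 7 has {B,E,F,G}, so it must be D.
(r1,c3): row 1 has {B,D,E,F}; column 3 has {B,C,D,E,F,G}, so it must be A.
(r1,c5): row 1 has {A,B,D,E,F}; column 5 has {D,E,F,G}, so it must be C.
(r3,c2): row 3 has {B,C,D,E,F,G}; column 2 has {B,D,E,F}, so it must be A.
(r5,c5): row 5 has {B,D,E,F,G}; column 5 has {C,D,E,F,G}, so it must be A.
(r5,c7): row 5 has {A,B,D,E,F,G}; column 7 has {B,D,E,F,G}, so it must be C.
(r6,c2): row 6 has {D,E,F,G}; column 2 has {A,B,D,E,F}, so it must be C.
(r6,c5): row 6 has {C,D,E,F,G}; column 5 has {A,C,D,E,F,G}, so it must be B.
(r6,c7): row 6 has {B,C,D,E,F,G}; column 7 has {B,C,D,E,F,G}, so it must be A.
(r1,c2): row 1 has {A,B,C,D,E,F}; column 2 has {A,B,C,D,E,F}, so it must be G.

B G A F C D E / C D E A F B G / E A B G D C F / D E F C G A B / F B G D A E C / G C D E B F A / A F C B E G D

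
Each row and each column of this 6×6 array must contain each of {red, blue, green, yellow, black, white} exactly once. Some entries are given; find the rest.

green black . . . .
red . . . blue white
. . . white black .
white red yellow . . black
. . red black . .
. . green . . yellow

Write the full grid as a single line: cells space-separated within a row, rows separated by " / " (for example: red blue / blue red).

At row 2, column 3: row 2 has {red,blue,white}; column 3 has {red,green,yellow}; that leaves black.
At row 3, column 3: row 3 has {black,white}; column 3 has {red,green,yellow,black}; that leaves blue.
At row 4, column 5: row 4 has {red,yellow,black,white}; column 5 has {blue,black}; that leaves green.
At row 1, column 3: row 1 has {green,black}; column 3 has {red,blue,green,yellow,black}; that leaves white.
At row 3, column 1: row 3 has {blue,black,white}; column 1 has {red,green,white}; that leaves yellow.
At row 3, column 2: row 3 has {blue,yellow,black,white}; column 2 has {red,black}; that leaves green.
At row 3, column 6: row 3 has {blue,green,yellow,black,white}; column 6 has {yellow,black,white}; that leaves red.
At row 4, column 4: row 4 has {red,green,yellow,black,white}; column 4 has {black,white}; that leaves blue.
At row 5, column 1: row 5 has {red,black}; column 1 has {red,green,yellow,white}; that leaves blue.
At row 5, column 6: row 5 has {red,blue,black}; column 6 has {red,yellow,black,white}; that leaves green.
At row 6, column 1: row 6 has {green,yellow}; column 1 has {red,blue,green,yellow,white}; that leaves black.
At row 6, column 4: row 6 has {green,yellow,black}; column 4 has {blue,black,white}; that leaves red.
At row 6, column 5: row 6 has {red,green,yellow,black}; column 5 has {blue,green,black}; that leaves white.
At row 1, column 4: row 1 has {green,black,white}; column 4 has {red,blue,black,white}; that leaves yellow.
At row 1, column 5: row 1 has {green,yellow,black,white}; column 5 has {blue,green,black,white}; that leaves red.
At row 1, column 6: row 1 has {red,green,yellow,black,white}; column 6 has {red,green,yellow,black,white}; that leaves blue.
At row 2, column 2: row 2 has {red,blue,black,white}; column 2 has {red,green,black}; that leaves yellow.
At row 2, column 4: row 2 has {red,blue,yellow,black,white}; column 4 has {red,blue,yellow,black,white}; that leaves green.
At row 5, column 2: row 5 has {red,blue,green,black}; column 2 has {red,green,yellow,black}; that leaves white.
At row 5, column 5: row 5 has {red,blue,green,black,white}; column 5 has {red,blue,green,black,white}; that leaves yellow.
At row 6, column 2: row 6 has {red,green,yellow,black,white}; column 2 has {red,green,yellow,black,white}; that leaves blue.

green black white yellow red blue / red yellow black green blue white / yellow green blue white black red / white red yellow blue green black / blue white red black yellow green / black blue green red white yellow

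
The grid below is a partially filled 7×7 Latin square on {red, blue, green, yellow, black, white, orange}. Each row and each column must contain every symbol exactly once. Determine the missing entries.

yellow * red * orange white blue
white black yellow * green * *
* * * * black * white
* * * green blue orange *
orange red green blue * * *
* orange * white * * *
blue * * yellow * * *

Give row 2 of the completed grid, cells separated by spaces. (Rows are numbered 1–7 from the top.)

white black yellow orange green blue red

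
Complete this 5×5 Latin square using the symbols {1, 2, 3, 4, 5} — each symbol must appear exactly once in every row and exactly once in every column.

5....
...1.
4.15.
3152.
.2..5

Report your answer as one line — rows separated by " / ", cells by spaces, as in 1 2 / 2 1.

5 4 2 3 1 / 2 5 4 1 3 / 4 3 1 5 2 / 3 1 5 2 4 / 1 2 3 4 5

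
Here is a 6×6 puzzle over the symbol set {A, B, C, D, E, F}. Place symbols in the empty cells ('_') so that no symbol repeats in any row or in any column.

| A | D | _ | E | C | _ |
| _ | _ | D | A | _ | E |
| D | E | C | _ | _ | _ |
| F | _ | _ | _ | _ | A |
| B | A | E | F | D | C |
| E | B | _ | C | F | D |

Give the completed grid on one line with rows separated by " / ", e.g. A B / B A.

At row 2, column 1: row 2 has {A,D,E}; column 1 has {A,B,D,E,F}; that leaves C.
At row 2, column 2: row 2 has {A,C,D,E}; column 2 has {A,B,D,E}; that leaves F.
At row 2, column 5: row 2 has {A,C,D,E,F}; column 5 has {C,D,F}; that leaves B.
At row 3, column 4: row 3 has {C,D,E}; column 4 has {A,C,E,F}; that leaves B.
At row 3, column 5: row 3 has {B,C,D,E}; column 5 has {B,C,D,F}; that leaves A.
At row 3, column 6: row 3 has {A,B,C,D,E}; column 6 has {A,C,D,E}; that leaves F.
At row 4, column 2: row 4 has {A,F}; column 2 has {A,B,D,E,F}; that leaves C.
At row 4, column 3: row 4 has {A,C,F}; column 3 has {C,D,E}; that leaves B.
At row 4, column 4: row 4 has {A,B,C,F}; column 4 has {A,B,C,E,F}; that leaves D.
At row 4, column 5: row 4 has {A,B,C,D,F}; column 5 has {A,B,C,D,F}; that leaves E.
At row 6, column 3: row 6 has {B,C,D,E,F}; column 3 has {B,C,D,E}; that leaves A.
At row 1, column 3: row 1 has {A,C,D,E}; column 3 has {A,B,C,D,E}; that leaves F.
At row 1, column 6: row 1 has {A,C,D,E,F}; column 6 has {A,C,D,E,F}; that leaves B.

A D F E C B / C F D A B E / D E C B A F / F C B D E A / B A E F D C / E B A C F D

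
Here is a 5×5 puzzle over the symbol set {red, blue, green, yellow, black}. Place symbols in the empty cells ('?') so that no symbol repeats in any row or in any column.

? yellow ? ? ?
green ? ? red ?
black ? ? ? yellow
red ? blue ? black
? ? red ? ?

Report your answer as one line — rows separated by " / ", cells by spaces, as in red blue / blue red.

blue yellow black green red / green black yellow red blue / black red green blue yellow / red green blue yellow black / yellow blue red black green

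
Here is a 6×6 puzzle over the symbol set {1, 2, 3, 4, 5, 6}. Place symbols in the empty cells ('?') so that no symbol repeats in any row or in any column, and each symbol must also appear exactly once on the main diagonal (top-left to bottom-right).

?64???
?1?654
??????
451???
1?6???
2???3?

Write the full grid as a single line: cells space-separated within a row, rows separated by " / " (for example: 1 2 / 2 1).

5 6 4 3 2 1 / 3 1 2 6 5 4 / 6 2 3 4 1 5 / 4 5 1 2 6 3 / 1 3 6 5 4 2 / 2 4 5 1 3 6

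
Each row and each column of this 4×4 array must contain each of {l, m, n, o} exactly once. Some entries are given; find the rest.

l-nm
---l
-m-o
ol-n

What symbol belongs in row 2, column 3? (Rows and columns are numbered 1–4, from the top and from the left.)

o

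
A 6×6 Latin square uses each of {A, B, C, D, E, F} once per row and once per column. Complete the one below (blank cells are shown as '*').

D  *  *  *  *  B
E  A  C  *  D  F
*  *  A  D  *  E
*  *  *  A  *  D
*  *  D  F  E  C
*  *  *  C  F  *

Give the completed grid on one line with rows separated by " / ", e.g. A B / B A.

At row 1, column 4: row 1 has {B,D}; column 4 has {A,C,D,F}; that leaves E.
At row 2, column 4: row 2 has {A,C,D,E,F}; column 4 has {A,C,D,E,F}; that leaves B.
At row 5, column 2: row 5 has {C,D,E,F}; column 2 has {A}; that leaves B.
At row 6, column 6: row 6 has {C,F}; column 6 has {B,C,D,E,F}; that leaves A.
At row 1, column 3: row 1 has {B,D,E}; column 3 has {A,C,D}; that leaves F.
At row 5, column 1: row 5 has {B,C,D,E,F}; column 1 has {D,E}; that leaves A.
At row 6, column 1: row 6 has {A,C,F}; column 1 has {A,D,E}; that leaves B.
At row 6, column 3: row 6 has {A,B,C,F}; column 3 has {A,C,D,F}; that leaves E.
At row 1, column 2: row 1 has {B,D,E,F}; column 2 has {A,B}; that leaves C.
At row 1, column 5: row 1 has {B,C,D,E,F}; column 5 has {D,E,F}; that leaves A.
At row 3, column 2: row 3 has {A,D,E}; column 2 has {A,B,C}; that leaves F.
At row 4, column 2: row 4 has {A,D}; column 2 has {A,B,C,F}; that leaves E.
At row 4, column 3: row 4 has {A,D,E}; column 3 has {A,C,D,E,F}; that leaves B.
At row 4, column 5: row 4 has {A,B,D,E}; column 5 has {A,D,E,F}; that leaves C.
At row 6, column 2: row 6 has {A,B,C,E,F}; column 2 has {A,B,C,E,F}; that leaves D.
At row 3, column 1: row 3 has {A,D,E,F}; column 1 has {A,B,D,E}; that leaves C.
At row 3, column 5: row 3 has {A,C,D,E,F}; column 5 has {A,C,D,E,F}; that leaves B.
At row 4, column 1: row 4 has {A,B,C,D,E}; column 1 has {A,B,C,D,E}; that leaves F.

D C F E A B / E A C B D F / C F A D B E / F E B A C D / A B D F E C / B D E C F A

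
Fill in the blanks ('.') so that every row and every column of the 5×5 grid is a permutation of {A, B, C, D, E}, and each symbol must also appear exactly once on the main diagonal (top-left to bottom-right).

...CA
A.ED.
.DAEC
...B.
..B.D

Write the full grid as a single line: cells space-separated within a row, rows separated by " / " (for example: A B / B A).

E B D C A / A C E D B / B D A E C / D A C B E / C E B A D

(r1,c1): row 1 has {A,C}; column 1 has {A}; the diagonal has {A,B,D}, so it must be E.
(r1,c2): row 1 has {A,C,E}; column 2 has {D}, so it must be B.
(r1,c3): row 1 has {A,B,C,E}; column 3 has {A,B,E}, so it must be D.
(r2,c2): row 2 has {A,D,E}; column 2 has {B,D}; the diagonal has {A,B,D,E}, so it must be C.
(r2,c5): row 2 has {A,C,D,E}; column 5 has {A,C,D}, so it must be B.
(r3,c1): row 3 has {A,C,D,E}; column 1 has {A,E}, so it must be B.
(r4,c3): row 4 has {B}; column 3 has {A,B,D,E}, so it must be C.
(r4,c5): row 4 has {B,C}; column 5 has {A,B,C,D}, so it must be E.
(r5,c1): row 5 has {B,D}; column 1 has {A,B,E}, so it must be C.
(r5,c4): row 5 has {B,C,D}; column 4 has {B,C,D,E}, so it must be A.
(r4,c1): row 4 has {B,C,E}; column 1 has {A,B,C,E}, so it must be D.
(r4,c2): row 4 has {B,C,D,E}; column 2 has {B,C,D}, so it must be A.
(r5,c2): row 5 has {A,B,C,D}; column 2 has {A,B,C,D}, so it must be E.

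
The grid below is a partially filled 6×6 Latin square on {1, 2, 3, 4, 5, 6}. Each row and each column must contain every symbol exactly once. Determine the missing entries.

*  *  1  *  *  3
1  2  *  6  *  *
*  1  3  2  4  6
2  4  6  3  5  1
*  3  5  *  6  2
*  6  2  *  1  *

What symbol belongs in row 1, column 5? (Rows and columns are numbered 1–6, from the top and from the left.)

2

(r1,c2) = 5
(r1,c4) = 4
(r1,c5) = 2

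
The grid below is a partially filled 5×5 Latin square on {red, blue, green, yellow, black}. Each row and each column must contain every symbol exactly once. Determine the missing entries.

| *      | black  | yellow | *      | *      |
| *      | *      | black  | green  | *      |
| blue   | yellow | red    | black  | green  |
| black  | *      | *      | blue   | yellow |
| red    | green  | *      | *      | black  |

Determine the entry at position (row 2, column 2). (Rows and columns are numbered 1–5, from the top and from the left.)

(r1,c1) = green
(r1,c4) = red
(r1,c5) = blue
(r2,c1) = yellow
(r2,c5) = red
(r4,c2) = red
(r4,c3) = green
(r5,c3) = blue
(r5,c4) = yellow
(r2,c2) = blue

blue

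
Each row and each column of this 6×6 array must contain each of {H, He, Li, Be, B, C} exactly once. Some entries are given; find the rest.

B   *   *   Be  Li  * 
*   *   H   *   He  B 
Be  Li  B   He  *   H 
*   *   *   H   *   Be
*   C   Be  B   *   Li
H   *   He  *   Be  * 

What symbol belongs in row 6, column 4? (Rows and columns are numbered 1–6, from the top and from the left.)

Li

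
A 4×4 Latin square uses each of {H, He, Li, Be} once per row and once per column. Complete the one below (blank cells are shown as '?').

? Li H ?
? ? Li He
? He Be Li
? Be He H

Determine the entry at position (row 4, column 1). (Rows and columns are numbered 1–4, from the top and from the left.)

Li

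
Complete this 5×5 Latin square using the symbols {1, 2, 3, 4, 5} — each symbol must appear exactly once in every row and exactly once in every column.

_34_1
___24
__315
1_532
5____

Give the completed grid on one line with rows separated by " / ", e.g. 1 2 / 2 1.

2 3 4 5 1 / 3 5 1 2 4 / 4 2 3 1 5 / 1 4 5 3 2 / 5 1 2 4 3

(r1,c1): row 1 has {1,3,4}; column 1 has {1,5}, so it must be 2.
(r1,c4): row 1 has {1,2,3,4}; column 4 has {1,2,3}, so it must be 5.
(r2,c1): row 2 has {2,4}; column 1 has {1,2,5}, so it must be 3.
(r2,c3): row 2 has {2,3,4}; column 3 has {3,4,5}, so it must be 1.
(r3,c1): row 3 has {1,3,5}; column 1 has {1,2,3,5}, so it must be 4.
(r3,c2): row 3 has {1,3,4,5}; column 2 has {3}, so it must be 2.
(r4,c2): row 4 has {1,2,3,5}; column 2 has {2,3}, so it must be 4.
(r5,c2): row 5 has {5}; column 2 has {2,3,4}, so it must be 1.
(r5,c3): row 5 has {1,5}; column 3 has {1,3,4,5}, so it must be 2.
(r5,c4): row 5 has {1,2,5}; column 4 has {1,2,3,5}, so it must be 4.
(r5,c5): row 5 has {1,2,4,5}; column 5 has {1,2,4,5}, so it must be 3.
(r2,c2): row 2 has {1,2,3,4}; column 2 has {1,2,3,4}, so it must be 5.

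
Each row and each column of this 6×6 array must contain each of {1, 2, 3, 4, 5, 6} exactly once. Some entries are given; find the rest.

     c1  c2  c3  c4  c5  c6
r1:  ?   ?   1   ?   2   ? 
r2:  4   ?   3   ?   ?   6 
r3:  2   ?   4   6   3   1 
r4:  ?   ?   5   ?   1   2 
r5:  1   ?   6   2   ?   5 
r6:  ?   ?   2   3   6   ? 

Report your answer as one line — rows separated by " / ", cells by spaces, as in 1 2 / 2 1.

6 4 1 5 2 3 / 4 2 3 1 5 6 / 2 5 4 6 3 1 / 3 6 5 4 1 2 / 1 3 6 2 4 5 / 5 1 2 3 6 4

(r2,c5): row 2 has {3,4,6}; column 5 has {1,2,3,6}, so it must be 5.
(r3,c2): row 3 has {1,2,3,4,6}; column 2 is empty so far, so it must be 5.
(r4,c4): row 4 has {1,2,5}; column 4 has {2,3,6}, so it must be 4.
(r5,c5): row 5 has {1,2,5,6}; column 5 has {1,2,3,5,6}, so it must be 4.
(r6,c1): row 6 has {2,3,6}; column 1 has {1,2,4}, so it must be 5.
(r6,c6): row 6 has {2,3,5,6}; column 6 has {1,2,5,6}, so it must be 4.
(r1,c4): row 1 has {1,2}; column 4 has {2,3,4,6}, so it must be 5.
(r1,c6): row 1 has {1,2,5}; column 6 has {1,2,4,5,6}, so it must be 3.
(r2,c4): row 2 has {3,4,5,6}; column 4 has {2,3,4,5,6}, so it must be 1.
(r5,c2): row 5 has {1,2,4,5,6}; column 2 has {5}, so it must be 3.
(r6,c2): row 6 has {2,3,4,5,6}; column 2 has {3,5}, so it must be 1.
(r1,c1): row 1 has {1,2,3,5}; column 1 has {1,2,4,5}, so it must be 6.
(r1,c2): row 1 has {1,2,3,5,6}; column 2 has {1,3,5}, so it must be 4.
(r2,c2): row 2 has {1,3,4,5,6}; column 2 has {1,3,4,5}, so it must be 2.
(r4,c1): row 4 has {1,2,4,5}; column 1 has {1,2,4,5,6}, so it must be 3.
(r4,c2): row 4 has {1,2,3,4,5}; column 2 has {1,2,3,4,5}, so it must be 6.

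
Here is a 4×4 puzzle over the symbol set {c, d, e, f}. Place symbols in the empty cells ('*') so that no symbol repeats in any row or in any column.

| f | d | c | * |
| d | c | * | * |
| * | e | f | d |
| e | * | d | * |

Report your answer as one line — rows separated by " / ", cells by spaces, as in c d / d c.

f d c e / d c e f / c e f d / e f d c

row 1 has {c,d,f}; column 4 has {d} — only e is left for (r1,c4).
row 2 has {c,d}; column 3 has {c,d,f} — only e is left for (r2,c3).
row 2 has {c,d,e}; column 4 has {d,e} — only f is left for (r2,c4).
row 3 has {d,e,f}; column 1 has {d,e,f} — only c is left for (r3,c1).
row 4 has {d,e}; column 2 has {c,d,e} — only f is left for (r4,c2).
row 4 has {d,e,f}; column 4 has {d,e,f} — only c is left for (r4,c4).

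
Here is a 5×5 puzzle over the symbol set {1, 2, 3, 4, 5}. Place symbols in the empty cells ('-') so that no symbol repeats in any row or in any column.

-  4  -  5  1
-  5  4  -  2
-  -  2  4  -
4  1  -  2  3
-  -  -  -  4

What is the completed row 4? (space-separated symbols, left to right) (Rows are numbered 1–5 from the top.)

Cell (r1,c3): row 1 has {1,4,5}; column 3 has {2,4} → 3.
Cell (r3,c2): row 3 has {2,4}; column 2 has {1,4,5} → 3.
Cell (r3,c5): row 3 has {2,3,4}; column 5 has {1,2,3,4} → 5.
Cell (r4,c3): row 4 has {1,2,3,4}; column 3 has {2,3,4} → 5.

4 1 5 2 3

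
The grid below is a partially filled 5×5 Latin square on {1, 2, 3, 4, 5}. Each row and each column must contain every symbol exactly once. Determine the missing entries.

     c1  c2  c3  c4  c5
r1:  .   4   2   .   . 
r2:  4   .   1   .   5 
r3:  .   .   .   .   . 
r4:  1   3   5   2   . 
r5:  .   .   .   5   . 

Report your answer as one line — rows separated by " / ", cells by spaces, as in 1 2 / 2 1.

Cell (r2,c2): row 2 has {1,4,5}; column 2 has {3,4} → 2.
Cell (r2,c4): row 2 has {1,2,4,5}; column 4 has {2,5} → 3.
Cell (r4,c5): row 4 has {1,2,3,5}; column 5 has {5} → 4.
Cell (r5,c2): row 5 has {5}; column 2 has {2,3,4} → 1.
Cell (r1,c4): row 1 has {2,4}; column 4 has {2,3,5} → 1.
Cell (r1,c5): row 1 has {1,2,4}; column 5 has {4,5} → 3.
Cell (r3,c2): row 3 is empty so far; column 2 has {1,2,3,4} → 5.
Cell (r3,c4): row 3 has {5}; column 4 has {1,2,3,5} → 4.
Cell (r5,c5): row 5 has {1,5}; column 5 has {3,4,5} → 2.
Cell (r1,c1): row 1 has {1,2,3,4}; column 1 has {1,4} → 5.
Cell (r3,c3): row 3 has {4,5}; column 3 has {1,2,5} → 3.
Cell (r3,c5): row 3 has {3,4,5}; column 5 has {2,3,4,5} → 1.
Cell (r5,c1): row 5 has {1,2,5}; column 1 has {1,4,5} → 3.
Cell (r5,c3): row 5 has {1,2,3,5}; column 3 has {1,2,3,5} → 4.
Cell (r3,c1): row 3 has {1,3,4,5}; column 1 has {1,3,4,5} → 2.

5 4 2 1 3 / 4 2 1 3 5 / 2 5 3 4 1 / 1 3 5 2 4 / 3 1 4 5 2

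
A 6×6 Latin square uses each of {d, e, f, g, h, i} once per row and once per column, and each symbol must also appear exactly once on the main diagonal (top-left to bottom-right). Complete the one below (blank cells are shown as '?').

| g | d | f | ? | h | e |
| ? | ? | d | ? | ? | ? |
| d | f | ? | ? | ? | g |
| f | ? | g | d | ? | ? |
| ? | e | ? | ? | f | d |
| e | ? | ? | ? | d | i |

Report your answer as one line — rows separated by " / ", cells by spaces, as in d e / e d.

g d f i h e / i h d e g f / d f e h i g / f i g d e h / h e i g f d / e g h f d i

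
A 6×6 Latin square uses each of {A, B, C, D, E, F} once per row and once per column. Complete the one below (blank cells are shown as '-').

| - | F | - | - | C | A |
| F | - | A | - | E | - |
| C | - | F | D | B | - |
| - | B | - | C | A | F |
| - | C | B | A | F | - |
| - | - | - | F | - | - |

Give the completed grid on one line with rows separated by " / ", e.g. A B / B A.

B F D E C A / F D A B E C / C A F D B E / D B E C A F / E C B A F D / A E C F D B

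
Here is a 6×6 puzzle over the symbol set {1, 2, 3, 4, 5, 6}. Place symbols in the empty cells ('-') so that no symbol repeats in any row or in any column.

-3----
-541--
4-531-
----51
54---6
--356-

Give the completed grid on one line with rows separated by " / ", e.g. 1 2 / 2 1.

1 3 2 6 4 5 / 6 5 4 1 2 3 / 4 6 5 3 1 2 / 3 2 6 4 5 1 / 5 4 1 2 3 6 / 2 1 3 5 6 4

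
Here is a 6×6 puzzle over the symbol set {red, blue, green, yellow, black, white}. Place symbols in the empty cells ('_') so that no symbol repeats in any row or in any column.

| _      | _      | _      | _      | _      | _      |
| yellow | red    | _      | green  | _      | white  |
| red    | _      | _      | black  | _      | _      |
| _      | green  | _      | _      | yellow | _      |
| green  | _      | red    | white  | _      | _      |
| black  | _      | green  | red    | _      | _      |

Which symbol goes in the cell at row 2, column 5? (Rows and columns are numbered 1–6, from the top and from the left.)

black

Cell (r4,c4): row 4 has {green,yellow}; column 4 has {red,green,black,white} → blue.
Cell (r1,c4): row 1 is empty so far; column 4 has {red,blue,green,black,white} → yellow.
Cell (r4,c1): row 4 has {blue,green,yellow}; column 1 has {red,green,yellow,black} → white.
Cell (r4,c3): row 4 has {blue,green,yellow,white}; column 3 has {red,green} → black.
Cell (r4,c6): row 4 has {blue,green,yellow,black,white}; column 6 has {white} → red.
Cell (r1,c1): row 1 has {yellow}; column 1 has {red,green,yellow,black,white} → blue.
Cell (r1,c3): row 1 has {blue,yellow}; column 3 has {red,green,black} → white.
Cell (r2,c3): row 2 has {red,green,yellow,white}; column 3 has {red,green,black,white} → blue.
Cell (r2,c5): row 2 has {red,blue,green,yellow,white}; column 5 has {yellow} → black.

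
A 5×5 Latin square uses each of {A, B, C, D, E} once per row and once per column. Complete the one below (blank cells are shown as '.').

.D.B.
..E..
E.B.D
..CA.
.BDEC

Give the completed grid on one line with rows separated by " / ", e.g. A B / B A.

(r1,c3) = A
(r1,c5) = E
(r3,c4) = C
(r4,c2) = E
(r4,c5) = B
(r5,c1) = A
(r1,c1) = C
(r2,c4) = D
(r2,c5) = A
(r3,c2) = A
(r4,c1) = D
(r2,c1) = B
(r2,c2) = C

C D A B E / B C E D A / E A B C D / D E C A B / A B D E C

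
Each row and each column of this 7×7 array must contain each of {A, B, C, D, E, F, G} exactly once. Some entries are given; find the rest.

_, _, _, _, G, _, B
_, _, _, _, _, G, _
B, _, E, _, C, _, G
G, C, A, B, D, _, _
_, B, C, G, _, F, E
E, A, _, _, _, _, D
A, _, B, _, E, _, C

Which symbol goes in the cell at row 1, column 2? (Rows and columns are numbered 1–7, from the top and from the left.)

E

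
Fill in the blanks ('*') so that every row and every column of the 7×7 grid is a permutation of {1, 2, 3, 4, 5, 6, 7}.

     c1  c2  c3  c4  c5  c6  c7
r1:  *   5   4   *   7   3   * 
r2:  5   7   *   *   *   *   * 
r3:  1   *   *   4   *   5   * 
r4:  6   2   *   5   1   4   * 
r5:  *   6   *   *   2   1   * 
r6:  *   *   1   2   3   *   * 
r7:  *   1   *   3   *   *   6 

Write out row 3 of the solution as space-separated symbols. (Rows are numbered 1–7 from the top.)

(r1,c1) = 2
(r1,c7) = 1
(r3,c2) = 3
(r3,c5) = 6
(r5,c4) = 7
(r6,c2) = 4
(r1,c4) = 6
(r2,c4) = 1
(r2,c5) = 4
(r6,c1) = 7
(r6,c6) = 6
(r6,c7) = 5
(r7,c1) = 4
(r7,c5) = 5
(r2,c6) = 2
(r2,c7) = 3
(r4,c7) = 7
(r5,c1) = 3
(r5,c3) = 5
(r5,c7) = 4
(r7,c6) = 7
(r2,c3) = 6
(r3,c7) = 2
(r4,c3) = 3
(r7,c3) = 2
(r3,c3) = 7

1 3 7 4 6 5 2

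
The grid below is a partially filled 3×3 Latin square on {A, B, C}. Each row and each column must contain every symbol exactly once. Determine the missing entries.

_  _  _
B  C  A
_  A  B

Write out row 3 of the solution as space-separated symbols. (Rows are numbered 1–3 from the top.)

C A B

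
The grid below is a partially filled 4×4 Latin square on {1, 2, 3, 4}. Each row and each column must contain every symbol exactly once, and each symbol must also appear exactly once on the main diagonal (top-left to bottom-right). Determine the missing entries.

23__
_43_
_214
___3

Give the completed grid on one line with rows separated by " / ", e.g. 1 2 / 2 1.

2 3 4 1 / 1 4 3 2 / 3 2 1 4 / 4 1 2 3

(r1,c3) = 4
(r1,c4) = 1
(r2,c1) = 1
(r2,c4) = 2
(r3,c1) = 3
(r4,c1) = 4
(r4,c2) = 1
(r4,c3) = 2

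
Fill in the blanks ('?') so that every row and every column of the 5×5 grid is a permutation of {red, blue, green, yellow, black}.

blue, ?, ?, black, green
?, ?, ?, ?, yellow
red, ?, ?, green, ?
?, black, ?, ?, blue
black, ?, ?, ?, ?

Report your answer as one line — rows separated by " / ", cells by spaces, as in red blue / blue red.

blue yellow red black green / green red black blue yellow / red blue yellow green black / yellow black green red blue / black green blue yellow red

(r2,c1) = green
(r3,c5) = black
(r4,c1) = yellow
(r4,c4) = red
(r5,c5) = red
(r2,c4) = blue
(r4,c3) = green
(r5,c4) = yellow
(r2,c2) = red
(r2,c3) = black
(r5,c3) = blue
(r1,c2) = yellow
(r1,c3) = red
(r3,c2) = blue
(r3,c3) = yellow
(r5,c2) = green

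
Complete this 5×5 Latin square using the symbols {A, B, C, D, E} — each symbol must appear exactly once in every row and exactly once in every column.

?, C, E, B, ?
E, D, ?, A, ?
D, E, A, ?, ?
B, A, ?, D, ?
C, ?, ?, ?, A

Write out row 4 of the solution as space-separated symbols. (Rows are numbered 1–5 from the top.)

(r1,c1): row 1 has {B,C,E}; column 1 has {B,C,D,E}, so it must be A.
(r1,c5): row 1 has {A,B,C,E}; column 5 has {A}, so it must be D.
(r3,c4): row 3 has {A,D,E}; column 4 has {A,B,D}, so it must be C.
(r3,c5): row 3 has {A,C,D,E}; column 5 has {A,D}, so it must be B.
(r4,c3): row 4 has {A,B,D}; column 3 has {A,E}, so it must be C.
(r4,c5): row 4 has {A,B,C,D}; column 5 has {A,B,D}, so it must be E.

B A C D E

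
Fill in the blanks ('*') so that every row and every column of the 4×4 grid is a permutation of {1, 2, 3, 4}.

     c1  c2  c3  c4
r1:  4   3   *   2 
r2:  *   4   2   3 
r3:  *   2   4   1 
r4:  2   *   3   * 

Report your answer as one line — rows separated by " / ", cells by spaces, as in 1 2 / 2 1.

4 3 1 2 / 1 4 2 3 / 3 2 4 1 / 2 1 3 4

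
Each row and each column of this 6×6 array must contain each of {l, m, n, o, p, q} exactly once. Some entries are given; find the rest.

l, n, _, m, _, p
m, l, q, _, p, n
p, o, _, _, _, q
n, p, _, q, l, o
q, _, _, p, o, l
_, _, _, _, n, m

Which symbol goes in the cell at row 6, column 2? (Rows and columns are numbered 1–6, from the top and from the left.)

row 1 has {l,m,n,p}; column 3 has {q} — only o is left for (r1,c3).
row 1 has {l,m,n,o,p}; column 5 has {l,n,o,p} — only q is left for (r1,c5).
row 2 has {l,m,n,p,q}; column 4 has {m,p,q} — only o is left for (r2,c4).
row 3 has {o,p,q}; column 5 has {l,n,o,p,q} — only m is left for (r3,c5).
row 4 has {l,n,o,p,q}; column 3 has {o,q} — only m is left for (r4,c3).
row 5 has {l,o,p,q}; column 2 has {l,n,o,p} — only m is left for (r5,c2).
row 5 has {l,m,o,p,q}; column 3 has {m,o,q} — only n is left for (r5,c3).
row 6 has {m,n}; column 1 has {l,m,n,p,q} — only o is left for (r6,c1).
row 6 has {m,n,o}; column 2 has {l,m,n,o,p} — only q is left for (r6,c2).

q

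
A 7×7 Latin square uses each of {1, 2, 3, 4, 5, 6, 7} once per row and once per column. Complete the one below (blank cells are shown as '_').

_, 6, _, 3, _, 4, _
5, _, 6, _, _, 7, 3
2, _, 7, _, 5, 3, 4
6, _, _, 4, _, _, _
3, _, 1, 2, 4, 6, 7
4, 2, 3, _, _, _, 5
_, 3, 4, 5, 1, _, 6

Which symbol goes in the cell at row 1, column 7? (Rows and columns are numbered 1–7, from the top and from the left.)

2

row 2 has {3,5,6,7}; column 4 has {2,3,4,5} — only 1 is left for (r2,c4).
row 2 has {1,3,5,6,7}; column 5 has {1,4,5} — only 2 is left for (r2,c5).
row 3 has {2,3,4,5,7}; column 2 has {2,3,6} — only 1 is left for (r3,c2).
row 3 has {1,2,3,4,5,7}; column 4 has {1,2,3,4,5} — only 6 is left for (r3,c4).
row 5 has {1,2,3,4,6,7}; column 2 has {1,2,3,6} — only 5 is left for (r5,c2).
row 6 has {2,3,4,5}; column 4 has {1,2,3,4,5,6} — only 7 is left for (r6,c4).
row 6 has {2,3,4,5,7}; column 5 has {1,2,4,5} — only 6 is left for (r6,c5).
row 6 has {2,3,4,5,6,7}; column 6 has {3,4,6,7} — only 1 is left for (r6,c6).
row 7 has {1,3,4,5,6}; column 1 has {2,3,4,5,6} — only 7 is left for (r7,c1).
row 7 has {1,3,4,5,6,7}; column 6 has {1,3,4,6,7} — only 2 is left for (r7,c6).
row 1 has {3,4,6}; column 1 has {2,3,4,5,6,7} — only 1 is left for (r1,c1).
row 1 has {1,3,4,6}; column 5 has {1,2,4,5,6} — only 7 is left for (r1,c5).
row 1 has {1,3,4,6,7}; column 7 has {3,4,5,6,7} — only 2 is left for (r1,c7).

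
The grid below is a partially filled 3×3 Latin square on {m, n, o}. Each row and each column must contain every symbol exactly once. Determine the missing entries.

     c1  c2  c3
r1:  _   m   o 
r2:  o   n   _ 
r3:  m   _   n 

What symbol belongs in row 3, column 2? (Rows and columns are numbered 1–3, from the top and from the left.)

o

(r1,c1) = n
(r2,c3) = m
(r3,c2) = o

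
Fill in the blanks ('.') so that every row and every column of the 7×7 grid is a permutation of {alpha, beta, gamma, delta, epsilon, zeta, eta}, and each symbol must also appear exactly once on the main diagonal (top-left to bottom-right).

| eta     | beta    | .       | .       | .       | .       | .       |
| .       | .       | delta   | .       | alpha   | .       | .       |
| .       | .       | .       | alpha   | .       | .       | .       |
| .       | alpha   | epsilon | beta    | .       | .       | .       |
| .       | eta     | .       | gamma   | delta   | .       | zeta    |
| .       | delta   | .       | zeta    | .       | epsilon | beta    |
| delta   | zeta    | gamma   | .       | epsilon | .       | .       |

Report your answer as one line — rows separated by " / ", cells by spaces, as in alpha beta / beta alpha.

eta beta alpha delta zeta gamma epsilon / beta gamma delta epsilon alpha zeta eta / gamma epsilon zeta alpha beta eta delta / zeta alpha epsilon beta eta delta gamma / epsilon eta beta gamma delta alpha zeta / alpha delta eta zeta gamma epsilon beta / delta zeta gamma eta epsilon beta alpha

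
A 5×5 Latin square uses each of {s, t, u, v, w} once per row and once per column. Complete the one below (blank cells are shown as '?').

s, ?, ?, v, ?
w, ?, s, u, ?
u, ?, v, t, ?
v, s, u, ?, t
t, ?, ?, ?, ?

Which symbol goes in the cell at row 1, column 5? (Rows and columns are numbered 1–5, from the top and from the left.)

(r2,c5) = v
(r3,c2) = w
(r3,c5) = s
(r4,c4) = w
(r5,c3) = w
(r5,c4) = s
(r5,c5) = u
(r1,c3) = t
(r1,c5) = w

w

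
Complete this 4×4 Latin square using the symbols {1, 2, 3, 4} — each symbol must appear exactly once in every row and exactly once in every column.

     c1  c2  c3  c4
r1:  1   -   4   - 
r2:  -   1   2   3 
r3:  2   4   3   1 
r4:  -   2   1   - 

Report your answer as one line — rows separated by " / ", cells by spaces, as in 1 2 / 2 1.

1 3 4 2 / 4 1 2 3 / 2 4 3 1 / 3 2 1 4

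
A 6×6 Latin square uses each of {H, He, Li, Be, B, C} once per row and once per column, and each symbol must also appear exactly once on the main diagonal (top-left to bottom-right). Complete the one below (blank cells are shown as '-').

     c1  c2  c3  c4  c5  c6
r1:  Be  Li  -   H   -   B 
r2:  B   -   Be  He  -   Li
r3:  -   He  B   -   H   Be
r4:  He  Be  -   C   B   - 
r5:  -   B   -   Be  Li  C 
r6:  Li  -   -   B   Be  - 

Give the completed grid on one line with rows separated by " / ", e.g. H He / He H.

Cell (r2,c2): row 2 has {He,Li,Be,B}; column 2 has {He,Li,Be,B}; the diagonal has {Li,Be,B,C} → H.
Cell (r2,c5): row 2 has {H,He,Li,Be,B}; column 5 has {H,Li,Be,B} → C.
Cell (r3,c1): row 3 has {H,He,Be,B}; column 1 has {He,Li,Be,B} → C.
Cell (r3,c4): row 3 has {H,He,Be,B,C}; column 4 has {H,He,Be,B,C} → Li.
Cell (r4,c6): row 4 has {He,Be,B,C}; column 6 has {Li,Be,B,C} → H.
Cell (r5,c1): row 5 has {Li,Be,B,C}; column 1 has {He,Li,Be,B,C} → H.
Cell (r5,c3): row 5 has {H,Li,Be,B,C}; column 3 has {Be,B} → He.
Cell (r6,c2): row 6 has {Li,Be,B}; column 2 has {H,He,Li,Be,B} → C.
Cell (r6,c3): row 6 has {Li,Be,B,C}; column 3 has {He,Be,B} → H.
Cell (r6,c6): row 6 has {H,Li,Be,B,C}; column 6 has {H,Li,Be,B,C}; the diagonal has {H,Li,Be,B,C} → He.
Cell (r1,c3): row 1 has {H,Li,Be,B}; column 3 has {H,He,Be,B} → C.
Cell (r1,c5): row 1 has {H,Li,Be,B,C}; column 5 has {H,Li,Be,B,C} → He.
Cell (r4,c3): row 4 has {H,He,Be,B,C}; column 3 has {H,He,Be,B,C} → Li.

Be Li C H He B / B H Be He C Li / C He B Li H Be / He Be Li C B H / H B He Be Li C / Li C H B Be He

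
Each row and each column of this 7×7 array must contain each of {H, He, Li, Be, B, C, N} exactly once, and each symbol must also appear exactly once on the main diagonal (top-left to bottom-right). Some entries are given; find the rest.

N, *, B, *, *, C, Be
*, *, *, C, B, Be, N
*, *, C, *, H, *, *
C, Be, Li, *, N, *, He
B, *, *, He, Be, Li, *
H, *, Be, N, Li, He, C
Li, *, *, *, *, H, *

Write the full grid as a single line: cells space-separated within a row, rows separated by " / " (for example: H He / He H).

N H B Li He C Be / He Li H C B Be N / Be He C B H N Li / C Be Li H N B He / B C N He Be Li H / H B Be N Li He C / Li N He Be C H B

(r1,c5): row 1 has {Be,B,C,N}; column 5 has {H,Li,Be,B,N}, so it must be He.
(r2,c1): row 2 has {Be,B,C,N}; column 1 has {H,Li,B,C,N}, so it must be He.
(r2,c3): row 2 has {He,Be,B,C,N}; column 3 has {Li,Be,B,C}, so it must be H.
(r3,c1): row 3 has {H,C}; column 1 has {H,He,Li,B,C,N}, so it must be Be.
(r4,c6): row 4 has {He,Li,Be,C,N}; column 6 has {H,He,Li,Be,C}, so it must be B.
(r5,c3): row 5 has {He,Li,Be,B}; column 3 has {H,Li,Be,B,C}, so it must be N.
(r5,c7): row 5 has {He,Li,Be,B,N}; column 7 has {He,Be,C,N}, so it must be H.
(r6,c2): row 6 has {H,He,Li,Be,C,N}; column 2 has {Be}, so it must be B.
(r7,c3): row 7 has {H,Li}; column 3 has {H,Li,Be,B,C,N}, so it must be He.
(r7,c5): row 7 has {H,He,Li}; column 5 has {H,He,Li,Be,B,N}, so it must be C.
(r7,c7): row 7 has {H,He,Li,C}; column 7 has {H,He,Be,C,N}; the diagonal has {He,Be,C,N}, so it must be B.
(r2,c2): row 2 has {H,He,Be,B,C,N}; column 2 has {Be,B}; the diagonal has {He,Be,B,C,N}, so it must be Li.
(r3,c6): row 3 has {H,Be,C}; column 6 has {H,He,Li,Be,B,C}, so it must be N.
(r3,c7): row 3 has {H,Be,C,N}; column 7 has {H,He,Be,B,C,N}, so it must be Li.
(r4,c4): row 4 has {He,Li,Be,B,C,N}; column 4 has {He,C,N}; the diagonal has {He,Li,Be,B,C,N}, so it must be H.
(r5,c2): row 5 has {H,He,Li,Be,B,N}; column 2 has {Li,Be,B}, so it must be C.
(r7,c2): row 7 has {H,He,Li,B,C}; column 2 has {Li,Be,B,C}, so it must be N.
(r7,c4): row 7 has {H,He,Li,B,C,N}; column 4 has {H,He,C,N}, so it must be Be.
(r1,c2): row 1 has {He,Be,B,C,N}; column 2 has {Li,Be,B,C,N}, so it must be H.
(r1,c4): row 1 has {H,He,Be,B,C,N}; column 4 has {H,He,Be,C,N}, so it must be Li.
(r3,c2): row 3 has {H,Li,Be,C,N}; column 2 has {H,Li,Be,B,C,N}, so it must be He.
(r3,c4): row 3 has {H,He,Li,Be,C,N}; column 4 has {H,He,Li,Be,C,N}, so it must be B.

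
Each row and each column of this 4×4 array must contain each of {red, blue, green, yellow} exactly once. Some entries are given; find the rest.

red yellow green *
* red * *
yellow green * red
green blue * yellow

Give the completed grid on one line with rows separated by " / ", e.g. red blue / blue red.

At row 1, column 4: row 1 has {red,green,yellow}; column 4 has {red,yellow}; that leaves blue.
At row 2, column 1: row 2 has {red}; column 1 has {red,green,yellow}; that leaves blue.
At row 2, column 3: row 2 has {red,blue}; column 3 has {green}; that leaves yellow.
At row 2, column 4: row 2 has {red,blue,yellow}; column 4 has {red,blue,yellow}; that leaves green.
At row 3, column 3: row 3 has {red,green,yellow}; column 3 has {green,yellow}; that leaves blue.
At row 4, column 3: row 4 has {blue,green,yellow}; column 3 has {blue,green,yellow}; that leaves red.

red yellow green blue / blue red yellow green / yellow green blue red / green blue red yellow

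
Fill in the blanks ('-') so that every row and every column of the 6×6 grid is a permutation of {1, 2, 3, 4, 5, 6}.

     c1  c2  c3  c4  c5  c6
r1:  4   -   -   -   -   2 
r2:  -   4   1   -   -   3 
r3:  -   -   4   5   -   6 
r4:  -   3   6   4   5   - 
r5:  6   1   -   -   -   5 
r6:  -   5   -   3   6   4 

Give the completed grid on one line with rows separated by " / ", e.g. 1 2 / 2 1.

(r1,c2) = 6
(r1,c4) = 1
(r1,c5) = 3
(r2,c5) = 2
(r3,c2) = 2
(r3,c5) = 1
(r4,c6) = 1
(r5,c4) = 2
(r5,c5) = 4
(r6,c3) = 2
(r1,c3) = 5
(r2,c1) = 5
(r2,c4) = 6
(r3,c1) = 3
(r4,c1) = 2
(r5,c3) = 3
(r6,c1) = 1

4 6 5 1 3 2 / 5 4 1 6 2 3 / 3 2 4 5 1 6 / 2 3 6 4 5 1 / 6 1 3 2 4 5 / 1 5 2 3 6 4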